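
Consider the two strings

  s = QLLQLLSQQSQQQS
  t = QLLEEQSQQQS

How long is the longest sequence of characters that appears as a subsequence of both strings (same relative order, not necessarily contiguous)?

One common subsequence of length 9: Q at s[1]=t[1], then L at s[2]=t[2], then L at s[3]=t[3], then Q at s[9]=t[6], then S at s[10]=t[7], then Q at s[11]=t[8], then Q at s[12]=t[9], then Q at s[13]=t[10], then S at s[14]=t[11]. Since dp[14][11] = 9, nothing longer is possible.

9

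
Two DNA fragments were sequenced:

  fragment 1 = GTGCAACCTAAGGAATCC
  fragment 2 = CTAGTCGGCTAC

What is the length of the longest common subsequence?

7

Match G [1,4], then T [2,5], then G [3,8], then C [8,9], then T [9,10], then A [15,11], then C [18,12] — 7 bases in the same relative order in both. dp[18][12] = 7 confirms this is the maximum.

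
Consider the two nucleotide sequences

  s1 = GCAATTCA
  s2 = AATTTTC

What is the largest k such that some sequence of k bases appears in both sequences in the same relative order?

Let dp[i][j] be the LCS length of the first i bases of s1 and the first j bases of s2. dp[i][j] = dp[i-1][j-1]+1 when the i-th and j-th bases match, else max(dp[i-1][j], dp[i][j-1]).
    ·  A  A  T  T  T  T  C
 ·  0  0  0  0  0  0  0  0
 G  0  0  0  0  0  0  0  0
 C  0  0  0  0  0  0  0  1
 A  0  1  1  1  1  1  1  1
 A  0  1  2  2  2  2  2  2
 T  0  1  2  3  3  3  3  3
 T  0  1  2  3  4  4  4  4
 C  0  1  2  3  4  4  4  5
 A  0  1  2  3  4  4  4  5
dp[8][7] = 5. One LCS (by backtracking along matches): AATTC.

5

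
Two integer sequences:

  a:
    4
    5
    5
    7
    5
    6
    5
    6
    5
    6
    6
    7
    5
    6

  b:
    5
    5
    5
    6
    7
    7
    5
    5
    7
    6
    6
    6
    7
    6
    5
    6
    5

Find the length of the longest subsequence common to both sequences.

Pick 5 (a #2, b #2), 5 (a #3, b #3), 7 (a #4, b #6), 5 (a #5, b #7), 5 (a #7, b #8), 6 (a #8, b #10), 6 (a #10, b #11), 6 (a #11, b #12), 7 (a #12, b #13), 5 (a #13, b #15), 6 (a #14, b #16); all 11 values appear in both, in order. dp[14][17] = 11 confirms this is the maximum.

11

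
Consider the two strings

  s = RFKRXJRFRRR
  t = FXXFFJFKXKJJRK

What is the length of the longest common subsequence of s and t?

Pick F (s #2, t #7) → K (s #3, t #8) → X (s #5, t #9) → J (s #6, t #12) → R (s #7, t #13); all 5 characters appear in both, in order. The LCS DP gives dp[11][14] = 5, so this is optimal.

5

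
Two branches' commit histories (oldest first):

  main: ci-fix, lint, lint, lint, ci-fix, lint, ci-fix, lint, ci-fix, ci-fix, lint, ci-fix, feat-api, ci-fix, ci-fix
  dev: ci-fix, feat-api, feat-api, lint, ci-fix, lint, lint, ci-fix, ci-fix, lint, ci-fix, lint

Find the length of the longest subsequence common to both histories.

Pick ci-fix [1,1], then lint [2,4], then lint [3,6], then lint [4,7], then ci-fix [5,8], then ci-fix [7,9], then lint [8,10], then ci-fix [10,11], then lint [11,12]; all 9 commits appear in both, in order. The LCS DP gives dp[15][12] = 9, so this is optimal.

9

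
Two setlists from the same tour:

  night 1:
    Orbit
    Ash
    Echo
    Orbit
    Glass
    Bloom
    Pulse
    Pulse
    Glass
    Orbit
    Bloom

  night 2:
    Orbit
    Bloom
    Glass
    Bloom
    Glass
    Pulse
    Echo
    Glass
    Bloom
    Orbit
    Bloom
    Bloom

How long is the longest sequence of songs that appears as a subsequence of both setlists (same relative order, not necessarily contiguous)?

7

One common subsequence of length 7: Orbit (night 1 #1, night 2 #1) → Glass (night 1 #5, night 2 #3) → Bloom (night 1 #6, night 2 #4) → Pulse (night 1 #7, night 2 #6) → Glass (night 1 #9, night 2 #8) → Orbit (night 1 #10, night 2 #10) → Bloom (night 1 #11, night 2 #12), and the DP table's final entry dp[11][12] is also 7, so no common subsequence is longer.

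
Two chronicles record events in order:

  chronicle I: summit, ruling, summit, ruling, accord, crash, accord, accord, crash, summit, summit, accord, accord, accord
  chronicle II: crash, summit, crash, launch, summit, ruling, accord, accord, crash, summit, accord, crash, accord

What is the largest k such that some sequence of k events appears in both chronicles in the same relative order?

Taking summit [1,2] → summit [3,5] → ruling [4,6] → accord [7,7] → accord [8,8] → crash [9,9] → summit [11,10] → accord [12,11] → accord [14,13] gives a common subsequence of length 9, and the DP table's final entry dp[14][13] is also 9, so no common subsequence is longer.

9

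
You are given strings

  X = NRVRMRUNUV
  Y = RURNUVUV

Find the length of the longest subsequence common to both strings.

5

One common subsequence of length 5: R at X[2]=Y[1] → R at X[4]=Y[3] → U at X[7]=Y[5] → U at X[9]=Y[7] → V at X[10]=Y[8]. Since dp[10][8] = 5, nothing longer is possible.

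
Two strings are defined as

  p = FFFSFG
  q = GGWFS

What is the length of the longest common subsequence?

Let dp[i][j] be the LCS length of the first i characters of p and the first j characters of q. dp[i][j] = dp[i-1][j-1]+1 when the i-th and j-th characters match, else max(dp[i-1][j], dp[i][j-1]).
    ·  G  G  W  F  S
 ·  0  0  0  0  0  0
 F  0  0  0  0  1  1
 F  0  0  0  0  1  1
 F  0  0  0  0  1  1
 S  0  0  0  0  1  2
 F  0  0  0  0  1  2
 G  0  1  1  1  1  2
dp[6][5] = 2. One LCS (by backtracking along matches): FS.

2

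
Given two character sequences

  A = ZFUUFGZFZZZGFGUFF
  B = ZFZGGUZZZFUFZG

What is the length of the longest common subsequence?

One common subsequence of length 9: Z at A[1]=B[1] → F at A[2]=B[2] → U at A[4]=B[6] → Z at A[9]=B[7] → Z at A[10]=B[8] → Z at A[11]=B[9] → F at A[13]=B[10] → U at A[15]=B[11] → F at A[16]=B[12]. The LCS DP gives dp[17][14] = 9, so this is optimal.

9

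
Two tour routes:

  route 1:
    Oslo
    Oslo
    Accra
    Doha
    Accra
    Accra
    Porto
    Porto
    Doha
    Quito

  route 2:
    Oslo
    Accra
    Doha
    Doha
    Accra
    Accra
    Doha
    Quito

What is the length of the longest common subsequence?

Pick Oslo [2,1] → Accra [3,2] → Doha [4,4] → Accra [5,5] → Accra [6,6] → Doha [9,7] → Quito [10,8]; all 7 stops appear in both, in order. Since dp[10][8] = 7, nothing longer is possible.

7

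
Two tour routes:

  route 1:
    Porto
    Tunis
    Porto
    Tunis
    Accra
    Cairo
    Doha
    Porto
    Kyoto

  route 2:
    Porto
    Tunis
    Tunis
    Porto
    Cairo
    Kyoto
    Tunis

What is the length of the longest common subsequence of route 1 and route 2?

5

One common subsequence of length 5: Porto [1,1], Tunis [2,3], Porto [3,4], Cairo [6,5], Kyoto [9,6]. Since dp[9][7] = 5, nothing longer is possible.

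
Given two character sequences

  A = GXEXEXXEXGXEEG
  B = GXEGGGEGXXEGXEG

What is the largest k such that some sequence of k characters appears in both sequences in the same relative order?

Taking G [1,1] → X [2,2] → E [3,3] → E [5,7] → X [6,9] → X [7,10] → E [8,11] → G [10,12] → X [11,13] → E [13,14] → G [14,15] gives a common subsequence of length 11. The LCS DP gives dp[14][15] = 11, so this is optimal.

11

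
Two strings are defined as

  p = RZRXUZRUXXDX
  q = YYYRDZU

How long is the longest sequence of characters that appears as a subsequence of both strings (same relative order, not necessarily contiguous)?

Taking R [1,4]; then Z [6,6]; then U [8,7] gives a common subsequence of length 3. The LCS DP gives dp[12][7] = 3, so this is optimal.

3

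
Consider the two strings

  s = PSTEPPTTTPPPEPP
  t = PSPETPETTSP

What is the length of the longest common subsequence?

Taking P [1,1], then S [2,2], then T [3,5], then E [4,7], then T [7,8], then T [8,9], then P [15,11] gives a common subsequence of length 7. The LCS DP gives dp[15][11] = 7, so this is optimal.

7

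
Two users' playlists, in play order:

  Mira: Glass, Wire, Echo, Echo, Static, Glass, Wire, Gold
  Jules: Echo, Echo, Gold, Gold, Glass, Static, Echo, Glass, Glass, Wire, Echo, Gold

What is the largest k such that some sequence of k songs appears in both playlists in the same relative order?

6

Match Echo at Mira[3]=Jules[1], Echo at Mira[4]=Jules[2], Static at Mira[5]=Jules[6], Glass at Mira[6]=Jules[9], Wire at Mira[7]=Jules[10], Gold at Mira[8]=Jules[12] — 6 songs in the same relative order in both. dp[8][12] = 6 confirms this is the maximum.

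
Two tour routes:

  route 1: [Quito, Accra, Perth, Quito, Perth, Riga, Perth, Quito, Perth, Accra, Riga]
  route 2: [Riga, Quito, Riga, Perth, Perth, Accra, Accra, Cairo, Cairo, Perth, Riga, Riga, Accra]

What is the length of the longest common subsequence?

6

Match Quito [4,2], then Riga [6,3], then Perth [7,4], then Perth [9,5], then Accra [10,7], then Riga [11,12] — 6 stops in the same relative order in both. Since dp[11][13] = 6, nothing longer is possible.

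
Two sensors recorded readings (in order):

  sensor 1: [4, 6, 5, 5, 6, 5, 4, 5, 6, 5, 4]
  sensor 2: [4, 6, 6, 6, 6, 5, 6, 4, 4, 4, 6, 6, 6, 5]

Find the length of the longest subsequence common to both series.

Pick 4 [1,1]; then 6 [2,5]; then 5 [4,6]; then 6 [5,7]; then 4 [7,10]; then 6 [9,13]; then 5 [10,14]; all 7 values appear in both, in order. Since dp[11][14] = 7, nothing longer is possible.

7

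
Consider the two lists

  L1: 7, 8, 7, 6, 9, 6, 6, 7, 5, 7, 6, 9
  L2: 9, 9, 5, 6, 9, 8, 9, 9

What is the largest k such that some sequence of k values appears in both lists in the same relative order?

4

Let dp[i][j] be the LCS length of the first i values of L1 and the first j values of L2. dp[i][j] = dp[i-1][j-1]+1 when the i-th and j-th values match, else max(dp[i-1][j], dp[i][j-1]).
    ·  9  9  5  6  9  8  9  9
 ·  0  0  0  0  0  0  0  0  0
 7  0  0  0  0  0  0  0  0  0
 8  0  0  0  0  0  0  1  1  1
 7  0  0  0  0  0  0  1  1  1
 6  0  0  0  0  1  1  1  1  1
 9  0  1  1  1  1  2  2  2  2
 6  0  1  1  1  2  2  2  2  2
 6  0  1  1  1  2  2  2  2  2
 7  0  1  1  1  2  2  2  2  2
 5  0  1  1  2  2  2  2  2  2
 7  0  1  1  2  2  2  2  2  2
 6  0  1  1  2  3  3  3  3  3
 9  0  1  2  2  3  4  4  4  4
dp[12][8] = 4. One LCS (by backtracking along matches): 9, 5, 6, 9.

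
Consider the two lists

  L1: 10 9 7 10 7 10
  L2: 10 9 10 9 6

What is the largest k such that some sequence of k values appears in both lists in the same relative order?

3

Match 10 [1,1] → 9 [2,2] → 10 [4,3] — 3 values in the same relative order in both, and the DP table's final entry dp[6][5] is also 3, so no common subsequence is longer.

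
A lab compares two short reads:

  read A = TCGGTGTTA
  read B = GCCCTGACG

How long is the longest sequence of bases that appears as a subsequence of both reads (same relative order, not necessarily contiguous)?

4

One common subsequence of length 4: C [2,4], then T [5,5], then G [6,6], then A [9,7], and the DP table's final entry dp[9][9] is also 4, so no common subsequence is longer.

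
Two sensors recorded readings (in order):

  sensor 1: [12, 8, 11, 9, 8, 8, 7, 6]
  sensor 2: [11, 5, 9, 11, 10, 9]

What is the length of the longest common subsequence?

One common subsequence of length 2: 11 (sensor 1 #3, sensor 2 #4), 9 (sensor 1 #4, sensor 2 #6). Since dp[8][6] = 2, nothing longer is possible.

2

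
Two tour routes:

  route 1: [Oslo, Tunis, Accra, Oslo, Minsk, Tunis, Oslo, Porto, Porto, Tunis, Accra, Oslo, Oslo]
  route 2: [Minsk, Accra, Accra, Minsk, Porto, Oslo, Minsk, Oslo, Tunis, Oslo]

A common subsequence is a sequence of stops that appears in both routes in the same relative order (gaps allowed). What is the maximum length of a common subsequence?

One common subsequence of length 6: Accra (route 1 #3, route 2 #3) → Oslo (route 1 #4, route 2 #6) → Minsk (route 1 #5, route 2 #7) → Oslo (route 1 #7, route 2 #8) → Tunis (route 1 #10, route 2 #9) → Oslo (route 1 #13, route 2 #10). dp[13][10] = 6 confirms this is the maximum.

6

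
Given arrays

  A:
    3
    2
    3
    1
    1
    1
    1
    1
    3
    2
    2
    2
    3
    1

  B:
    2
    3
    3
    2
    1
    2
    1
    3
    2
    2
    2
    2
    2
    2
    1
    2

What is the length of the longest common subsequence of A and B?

9

Taking 3 (A #1, B #3), 2 (A #2, B #4), 1 (A #4, B #5), 1 (A #8, B #7), 3 (A #9, B #8), 2 (A #10, B #12), 2 (A #11, B #13), 2 (A #12, B #14), 1 (A #14, B #15) gives a common subsequence of length 9. The LCS DP gives dp[14][16] = 9, so this is optimal.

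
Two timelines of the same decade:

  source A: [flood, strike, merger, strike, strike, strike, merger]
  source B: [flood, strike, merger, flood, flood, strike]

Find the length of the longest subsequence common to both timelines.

4

Pick flood [1,1], strike [2,2], merger [3,3], strike [6,6]; all 4 events appear in both, in order. dp[7][6] = 4 confirms this is the maximum.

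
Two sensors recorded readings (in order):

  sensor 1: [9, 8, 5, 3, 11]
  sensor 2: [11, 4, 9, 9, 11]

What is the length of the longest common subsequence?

One common subsequence of length 2: 9 [1,4], 11 [5,5]. dp[5][5] = 2 confirms this is the maximum.

2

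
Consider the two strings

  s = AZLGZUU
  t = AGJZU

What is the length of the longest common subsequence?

4

Let dp[i][j] be the LCS length of the first i characters of s and the first j characters of t. dp[i][j] = dp[i-1][j-1]+1 when the i-th and j-th characters match, else max(dp[i-1][j], dp[i][j-1]).
    ·  A  G  J  Z  U
 ·  0  0  0  0  0  0
 A  0  1  1  1  1  1
 Z  0  1  1  1  2  2
 L  0  1  1  1  2  2
 G  0  1  2  2  2  2
 Z  0  1  2  2  3  3
 U  0  1  2  2  3  4
 U  0  1  2  2  3  4
dp[7][5] = 4. One LCS (by backtracking along matches): AGZU.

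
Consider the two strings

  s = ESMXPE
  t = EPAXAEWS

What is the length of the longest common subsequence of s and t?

Pick E (s #1, t #1), then X (s #4, t #4), then E (s #6, t #6); all 3 characters appear in both, in order, and the DP table's final entry dp[6][8] is also 3, so no common subsequence is longer.

3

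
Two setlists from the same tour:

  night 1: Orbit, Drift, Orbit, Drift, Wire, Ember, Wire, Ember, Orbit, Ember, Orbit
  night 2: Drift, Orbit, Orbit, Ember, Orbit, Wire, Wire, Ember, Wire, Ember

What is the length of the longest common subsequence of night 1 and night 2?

6

Match Orbit at night 1[1]=night 2[3]; then Orbit at night 1[3]=night 2[5]; then Wire at night 1[5]=night 2[7]; then Ember at night 1[6]=night 2[8]; then Wire at night 1[7]=night 2[9]; then Ember at night 1[10]=night 2[10] — 6 songs in the same relative order in both. Since dp[11][10] = 6, nothing longer is possible.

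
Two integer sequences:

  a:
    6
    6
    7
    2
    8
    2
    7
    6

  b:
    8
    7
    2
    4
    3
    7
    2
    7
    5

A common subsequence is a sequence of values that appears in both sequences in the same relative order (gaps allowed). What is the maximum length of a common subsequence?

4

Let dp[i][j] be the LCS length of the first i values of a and the first j values of b. dp[i][j] = dp[i-1][j-1]+1 when the i-th and j-th values match, else max(dp[i-1][j], dp[i][j-1]).
    ·  8  7  2  4  3  7  2  7  5
 ·  0  0  0  0  0  0  0  0  0  0
 6  0  0  0  0  0  0  0  0  0  0
 6  0  0  0  0  0  0  0  0  0  0
 7  0  0  1  1  1  1  1  1  1  1
 2  0  0  1  2  2  2  2  2  2  2
 8  0  1  1  2  2  2  2  2  2  2
 2  0  1  1  2  2  2  2  3  3  3
 7  0  1  2  2  2  2  3  3  4  4
 6  0  1  2  2  2  2  3  3  4  4
dp[8][9] = 4. One LCS (by backtracking along matches): 7, 2, 2, 7.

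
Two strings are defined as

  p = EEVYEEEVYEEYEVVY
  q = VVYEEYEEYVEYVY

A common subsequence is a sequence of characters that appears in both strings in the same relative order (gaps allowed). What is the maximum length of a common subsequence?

Pick V at p[3]=q[2] → Y at p[4]=q[3] → E at p[6]=q[4] → E at p[7]=q[5] → Y at p[9]=q[6] → E at p[10]=q[7] → E at p[11]=q[8] → Y at p[12]=q[9] → E at p[13]=q[11] → V at p[15]=q[13] → Y at p[16]=q[14]; all 11 characters appear in both, in order, and the DP table's final entry dp[16][14] is also 11, so no common subsequence is longer.

11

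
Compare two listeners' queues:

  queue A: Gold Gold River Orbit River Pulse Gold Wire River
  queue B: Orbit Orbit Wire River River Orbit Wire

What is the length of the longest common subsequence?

3

Match River [3,5]; then Orbit [4,6]; then Wire [8,7] — 3 songs in the same relative order in both, and the DP table's final entry dp[9][7] is also 3, so no common subsequence is longer.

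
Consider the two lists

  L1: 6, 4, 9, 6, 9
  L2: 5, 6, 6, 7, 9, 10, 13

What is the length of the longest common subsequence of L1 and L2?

Let dp[i][j] be the LCS length of the first i values of L1 and the first j values of L2. dp[i][j] = dp[i-1][j-1]+1 when the i-th and j-th values match, else max(dp[i-1][j], dp[i][j-1]).
    ·  5  6  6  7  9 10 13
 ·  0  0  0  0  0  0  0  0
 6  0  0  1  1  1  1  1  1
 4  0  0  1  1  1  1  1  1
 9  0  0  1  1  1  2  2  2
 6  0  0  1  2  2  2  2  2
 9  0  0  1  2  2  3  3  3
dp[5][7] = 3. One LCS (by backtracking along matches): 6, 6, 9.

3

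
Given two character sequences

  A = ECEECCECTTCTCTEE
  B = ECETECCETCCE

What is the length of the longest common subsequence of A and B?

One common subsequence of length 11: E (A #1, B #1), then C (A #2, B #2), then E (A #3, B #3), then E (A #4, B #5), then C (A #5, B #6), then C (A #6, B #7), then E (A #7, B #8), then T (A #10, B #9), then C (A #11, B #10), then C (A #13, B #11), then E (A #16, B #12). The LCS DP gives dp[16][12] = 11, so this is optimal.

11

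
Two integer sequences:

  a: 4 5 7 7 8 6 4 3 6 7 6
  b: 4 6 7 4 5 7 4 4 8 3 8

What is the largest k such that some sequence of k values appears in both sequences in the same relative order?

5

Taking 4 at a[1]=b[4]; then 5 at a[2]=b[5]; then 7 at a[3]=b[6]; then 8 at a[5]=b[9]; then 3 at a[8]=b[10] gives a common subsequence of length 5. dp[11][11] = 5 confirms this is the maximum.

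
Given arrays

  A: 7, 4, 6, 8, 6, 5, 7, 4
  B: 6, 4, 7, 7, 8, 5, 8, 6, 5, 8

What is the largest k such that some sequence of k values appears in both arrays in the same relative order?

4

Let dp[i][j] be the LCS length of the first i values of A and the first j values of B. dp[i][j] = dp[i-1][j-1]+1 when the i-th and j-th values match, else max(dp[i-1][j], dp[i][j-1]).
    ·  6  4  7  7  8  5  8  6  5  8
 ·  0  0  0  0  0  0  0  0  0  0  0
 7  0  0  0  1  1  1  1  1  1  1  1
 4  0  0  1  1  1  1  1  1  1  1  1
 6  0  1  1  1  1  1  1  1  2  2  2
 8  0  1  1  1  1  2  2  2  2  2  3
 6  0  1  1  1  1  2  2  2  3  3  3
 5  0  1  1  1  1  2  3  3  3  4  4
 7  0  1  1  2  2  2  3  3  3  4  4
 4  0  1  2  2  2  2  3  3  3  4  4
dp[8][10] = 4. One LCS (by backtracking along matches): 7, 8, 6, 5.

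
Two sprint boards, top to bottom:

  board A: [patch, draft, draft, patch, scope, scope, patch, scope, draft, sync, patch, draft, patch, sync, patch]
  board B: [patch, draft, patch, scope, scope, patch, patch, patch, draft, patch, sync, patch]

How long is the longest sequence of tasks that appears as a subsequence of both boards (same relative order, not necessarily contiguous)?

11

One common subsequence of length 11: patch (board A #1, board B #1), then draft (board A #3, board B #2), then patch (board A #4, board B #3), then scope (board A #5, board B #4), then scope (board A #6, board B #5), then patch (board A #7, board B #7), then patch (board A #11, board B #8), then draft (board A #12, board B #9), then patch (board A #13, board B #10), then sync (board A #14, board B #11), then patch (board A #15, board B #12). dp[15][12] = 11 confirms this is the maximum.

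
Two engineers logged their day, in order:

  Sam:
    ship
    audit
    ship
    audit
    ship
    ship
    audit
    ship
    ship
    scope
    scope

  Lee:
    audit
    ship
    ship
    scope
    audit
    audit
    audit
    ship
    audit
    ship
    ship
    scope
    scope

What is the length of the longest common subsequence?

One common subsequence of length 9: ship at Sam[1]=Lee[3] → audit at Sam[2]=Lee[6] → audit at Sam[4]=Lee[7] → ship at Sam[6]=Lee[8] → audit at Sam[7]=Lee[9] → ship at Sam[8]=Lee[10] → ship at Sam[9]=Lee[11] → scope at Sam[10]=Lee[12] → scope at Sam[11]=Lee[13]. The LCS DP gives dp[11][13] = 9, so this is optimal.

9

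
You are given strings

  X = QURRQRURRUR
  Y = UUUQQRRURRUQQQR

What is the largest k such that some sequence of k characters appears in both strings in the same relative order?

Match Q [1,5] → R [4,6] → R [6,7] → U [7,8] → R [8,9] → R [9,10] → U [10,11] → R [11,15] — 8 characters in the same relative order in both. Since dp[11][15] = 8, nothing longer is possible.

8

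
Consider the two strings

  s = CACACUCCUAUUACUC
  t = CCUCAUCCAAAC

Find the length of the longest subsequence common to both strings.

9

Pick C (s #1, t #2), C (s #3, t #4), A (s #4, t #5), U (s #6, t #6), C (s #7, t #7), C (s #8, t #8), A (s #10, t #10), A (s #13, t #11), C (s #16, t #12); all 9 characters appear in both, in order. The LCS DP gives dp[16][12] = 9, so this is optimal.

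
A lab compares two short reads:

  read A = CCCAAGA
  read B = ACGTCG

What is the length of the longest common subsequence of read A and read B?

Pick C at read A[1]=read B[2]; then C at read A[3]=read B[5]; then G at read A[6]=read B[6]; all 3 bases appear in both, in order, and the DP table's final entry dp[7][6] is also 3, so no common subsequence is longer.

3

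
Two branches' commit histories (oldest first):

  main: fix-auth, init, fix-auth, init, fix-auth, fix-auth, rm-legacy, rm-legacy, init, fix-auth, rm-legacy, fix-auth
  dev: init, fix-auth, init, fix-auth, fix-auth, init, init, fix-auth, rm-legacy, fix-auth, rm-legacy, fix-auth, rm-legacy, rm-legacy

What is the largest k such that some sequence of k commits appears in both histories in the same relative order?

Taking fix-auth (main #1, dev #2) → init (main #2, dev #3) → fix-auth (main #3, dev #5) → init (main #4, dev #7) → fix-auth (main #5, dev #8) → fix-auth (main #6, dev #10) → rm-legacy (main #7, dev #11) → rm-legacy (main #8, dev #13) → rm-legacy (main #11, dev #14) gives a common subsequence of length 9. Since dp[12][14] = 9, nothing longer is possible.

9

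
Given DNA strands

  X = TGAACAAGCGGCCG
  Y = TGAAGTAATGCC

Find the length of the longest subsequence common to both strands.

9

Match T (X #1, Y #1) → G (X #2, Y #2) → A (X #3, Y #3) → A (X #4, Y #4) → A (X #6, Y #7) → A (X #7, Y #8) → G (X #11, Y #10) → C (X #12, Y #11) → C (X #13, Y #12) — 9 bases in the same relative order in both. dp[14][12] = 9 confirms this is the maximum.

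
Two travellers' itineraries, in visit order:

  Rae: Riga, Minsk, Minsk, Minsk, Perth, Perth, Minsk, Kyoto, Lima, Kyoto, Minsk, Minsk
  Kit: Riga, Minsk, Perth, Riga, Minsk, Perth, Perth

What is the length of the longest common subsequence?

5

One common subsequence of length 5: Riga at Rae[1]=Kit[1], then Minsk at Rae[2]=Kit[2], then Minsk at Rae[4]=Kit[5], then Perth at Rae[5]=Kit[6], then Perth at Rae[6]=Kit[7]. Since dp[12][7] = 5, nothing longer is possible.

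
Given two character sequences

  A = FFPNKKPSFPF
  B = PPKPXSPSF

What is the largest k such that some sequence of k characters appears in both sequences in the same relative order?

Let dp[i][j] be the LCS length of the first i characters of A and the first j characters of B. dp[i][j] = dp[i-1][j-1]+1 when the i-th and j-th characters match, else max(dp[i-1][j], dp[i][j-1]).
    ·  P  P  K  P  X  S  P  S  F
 ·  0  0  0  0  0  0  0  0  0  0
 F  0  0  0  0  0  0  0  0  0  1
 F  0  0  0  0  0  0  0  0  0  1
 P  0  1  1  1  1  1  1  1  1  1
 N  0  1  1  1  1  1  1  1  1  1
 K  0  1  1  2  2  2  2  2  2  2
 K  0  1  1  2  2  2  2  2  2  2
 P  0  1  2  2  3  3  3  3  3  3
 S  0  1  2  2  3  3  4  4  4  4
 F  0  1  2  2  3  3  4  4  4  5
 P  0  1  2  2  3  3  4  5  5  5
 F  0  1  2  2  3  3  4  5  5  6
dp[11][9] = 6. One LCS (by backtracking along matches): PKPSPF.

6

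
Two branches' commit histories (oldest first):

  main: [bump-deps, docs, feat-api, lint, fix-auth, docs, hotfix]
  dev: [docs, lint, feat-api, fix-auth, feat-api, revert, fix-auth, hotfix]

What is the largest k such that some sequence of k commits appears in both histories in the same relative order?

4

Match docs [2,1], feat-api [3,5], fix-auth [5,7], hotfix [7,8] — 4 commits in the same relative order in both. Since dp[7][8] = 4, nothing longer is possible.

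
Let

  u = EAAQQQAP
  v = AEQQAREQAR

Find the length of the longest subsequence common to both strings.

Let dp[i][j] be the LCS length of the first i characters of u and the first j characters of v. dp[i][j] = dp[i-1][j-1]+1 when the i-th and j-th characters match, else max(dp[i-1][j], dp[i][j-1]).
    ·  A  E  Q  Q  A  R  E  Q  A  R
 ·  0  0  0  0  0  0  0  0  0  0  0
 E  0  0  1  1  1  1  1  1  1  1  1
 A  0  1  1  1  1  2  2  2  2  2  2
 A  0  1  1  1  1  2  2  2  2  3  3
 Q  0  1  1  2  2  2  2  2  3  3  3
 Q  0  1  1  2  3  3  3  3  3  3  3
 Q  0  1  1  2  3  3  3  3  4  4  4
 A  0  1  1  2  3  4  4  4  4  5  5
 P  0  1  1  2  3  4  4  4  4  5  5
dp[8][10] = 5. One LCS (by backtracking along matches): EQQQA.

5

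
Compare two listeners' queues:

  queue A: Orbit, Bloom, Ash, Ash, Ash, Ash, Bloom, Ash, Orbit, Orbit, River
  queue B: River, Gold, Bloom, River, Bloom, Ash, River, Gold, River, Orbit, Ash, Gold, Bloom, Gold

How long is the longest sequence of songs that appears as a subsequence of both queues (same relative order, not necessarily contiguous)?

4

Match Bloom at queue A[2]=queue B[5], Ash at queue A[3]=queue B[6], Ash at queue A[4]=queue B[11], Bloom at queue A[7]=queue B[13] — 4 songs in the same relative order in both. dp[11][14] = 4 confirms this is the maximum.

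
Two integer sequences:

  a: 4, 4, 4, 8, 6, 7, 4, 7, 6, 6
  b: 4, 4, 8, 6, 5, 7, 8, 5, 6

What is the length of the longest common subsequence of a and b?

6

Match 4 [2,1] → 4 [3,2] → 8 [4,3] → 6 [5,4] → 7 [6,6] → 6 [10,9] — 6 values in the same relative order in both. The LCS DP gives dp[10][9] = 6, so this is optimal.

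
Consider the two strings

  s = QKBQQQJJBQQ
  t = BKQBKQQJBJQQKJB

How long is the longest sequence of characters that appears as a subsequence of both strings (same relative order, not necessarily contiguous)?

One common subsequence of length 8: Q at s[1]=t[3]; then K at s[2]=t[5]; then Q at s[5]=t[6]; then Q at s[6]=t[7]; then J at s[7]=t[8]; then J at s[8]=t[10]; then Q at s[10]=t[11]; then Q at s[11]=t[12]. Since dp[11][15] = 8, nothing longer is possible.

8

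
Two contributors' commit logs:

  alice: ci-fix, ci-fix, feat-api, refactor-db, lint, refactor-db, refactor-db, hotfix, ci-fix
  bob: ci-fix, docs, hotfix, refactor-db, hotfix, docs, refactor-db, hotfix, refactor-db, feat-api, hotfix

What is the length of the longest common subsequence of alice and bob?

Pick ci-fix at alice[1]=bob[1], then refactor-db at alice[4]=bob[4], then refactor-db at alice[6]=bob[7], then refactor-db at alice[7]=bob[9], then hotfix at alice[8]=bob[11]; all 5 commits appear in both, in order. Since dp[9][11] = 5, nothing longer is possible.

5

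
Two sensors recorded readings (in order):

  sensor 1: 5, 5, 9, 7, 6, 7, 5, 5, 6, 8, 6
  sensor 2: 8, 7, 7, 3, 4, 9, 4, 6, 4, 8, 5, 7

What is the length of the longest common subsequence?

4

Pick 7 at sensor 1[4]=sensor 2[2], 7 at sensor 1[6]=sensor 2[3], 6 at sensor 1[9]=sensor 2[8], 8 at sensor 1[10]=sensor 2[10]; all 4 values appear in both, in order, and the DP table's final entry dp[11][12] is also 4, so no common subsequence is longer.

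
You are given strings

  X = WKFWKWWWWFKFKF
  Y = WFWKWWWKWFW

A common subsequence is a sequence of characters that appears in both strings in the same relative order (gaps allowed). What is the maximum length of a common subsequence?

Pick W at X[1]=Y[1], F at X[3]=Y[2], W at X[4]=Y[3], K at X[5]=Y[4], W at X[6]=Y[5], W at X[7]=Y[6], W at X[8]=Y[7], W at X[9]=Y[9], F at X[10]=Y[10]; all 9 characters appear in both, in order. The LCS DP gives dp[14][11] = 9, so this is optimal.

9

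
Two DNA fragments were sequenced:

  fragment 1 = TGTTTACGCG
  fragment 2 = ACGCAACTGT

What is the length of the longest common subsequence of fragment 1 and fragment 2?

5

Pick A (fragment 1 #6, fragment 2 #1) → C (fragment 1 #7, fragment 2 #2) → G (fragment 1 #8, fragment 2 #3) → C (fragment 1 #9, fragment 2 #7) → G (fragment 1 #10, fragment 2 #9); all 5 bases appear in both, in order. The LCS DP gives dp[10][10] = 5, so this is optimal.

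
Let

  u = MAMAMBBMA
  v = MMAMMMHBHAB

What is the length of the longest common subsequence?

6

Let dp[i][j] be the LCS length of the first i characters of u and the first j characters of v. dp[i][j] = dp[i-1][j-1]+1 when the i-th and j-th characters match, else max(dp[i-1][j], dp[i][j-1]).
    ·  M  M  A  M  M  M  H  B  H  A  B
 ·  0  0  0  0  0  0  0  0  0  0  0  0
 M  0  1  1  1  1  1  1  1  1  1  1  1
 A  0  1  1  2  2  2  2  2  2  2  2  2
 M  0  1  2  2  3  3  3  3  3  3  3  3
 A  0  1  2  3  3  3  3  3  3  3  4  4
 M  0  1  2  3  4  4  4  4  4  4  4  4
 B  0  1  2  3  4  4  4  4  5  5  5  5
 B  0  1  2  3  4  4  4  4  5  5  5  6
 M  0  1  2  3  4  5  5  5  5  5  5  6
 A  0  1  2  3  4  5  5  5  5  5  6  6
dp[9][11] = 6. One LCS (by backtracking along matches): MAMMBB.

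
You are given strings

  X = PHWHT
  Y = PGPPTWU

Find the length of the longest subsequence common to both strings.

One common subsequence of length 2: P at X[1]=Y[4]; then W at X[3]=Y[6], and the DP table's final entry dp[5][7] is also 2, so no common subsequence is longer.

2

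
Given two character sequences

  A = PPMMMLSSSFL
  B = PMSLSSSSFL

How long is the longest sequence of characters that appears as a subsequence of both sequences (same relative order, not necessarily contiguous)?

Match P at A[2]=B[1], then M at A[3]=B[2], then L at A[6]=B[4], then S at A[7]=B[6], then S at A[8]=B[7], then S at A[9]=B[8], then F at A[10]=B[9], then L at A[11]=B[10] — 8 characters in the same relative order in both. dp[11][10] = 8 confirms this is the maximum.

8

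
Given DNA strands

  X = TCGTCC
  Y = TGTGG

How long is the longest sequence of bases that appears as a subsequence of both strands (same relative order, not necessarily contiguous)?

Let dp[i][j] be the LCS length of the first i bases of X and the first j bases of Y. dp[i][j] = dp[i-1][j-1]+1 when the i-th and j-th bases match, else max(dp[i-1][j], dp[i][j-1]).
    ·  T  G  T  G  G
 ·  0  0  0  0  0  0
 T  0  1  1  1  1  1
 C  0  1  1  1  1  1
 G  0  1  2  2  2  2
 T  0  1  2  3  3  3
 C  0  1  2  3  3  3
 C  0  1  2  3  3  3
dp[6][5] = 3. One LCS (by backtracking along matches): TGT.

3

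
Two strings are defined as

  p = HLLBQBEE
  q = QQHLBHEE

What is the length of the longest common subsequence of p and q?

Let dp[i][j] be the LCS length of the first i characters of p and the first j characters of q. dp[i][j] = dp[i-1][j-1]+1 when the i-th and j-th characters match, else max(dp[i-1][j], dp[i][j-1]).
    ·  Q  Q  H  L  B  H  E  E
 ·  0  0  0  0  0  0  0  0  0
 H  0  0  0  1  1  1  1  1  1
 L  0  0  0  1  2  2  2  2  2
 L  0  0  0  1  2  2  2  2  2
 B  0  0  0  1  2  3  3  3  3
 Q  0  1  1  1  2  3  3  3  3
 B  0  1  1  1  2  3  3  3  3
 E  0  1  1  1  2  3  3  4  4
 E  0  1  1  1  2  3  3  4  5
dp[8][8] = 5. One LCS (by backtracking along matches): HLBEE.

5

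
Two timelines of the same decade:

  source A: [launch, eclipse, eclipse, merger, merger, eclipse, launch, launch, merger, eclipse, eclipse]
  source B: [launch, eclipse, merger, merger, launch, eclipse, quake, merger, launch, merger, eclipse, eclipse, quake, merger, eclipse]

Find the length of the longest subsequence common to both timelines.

Taking launch at source A[1]=source B[1]; then eclipse at source A[3]=source B[2]; then merger at source A[4]=source B[3]; then merger at source A[5]=source B[4]; then eclipse at source A[6]=source B[6]; then launch at source A[8]=source B[9]; then merger at source A[9]=source B[10]; then eclipse at source A[10]=source B[12]; then eclipse at source A[11]=source B[15] gives a common subsequence of length 9. The LCS DP gives dp[11][15] = 9, so this is optimal.

9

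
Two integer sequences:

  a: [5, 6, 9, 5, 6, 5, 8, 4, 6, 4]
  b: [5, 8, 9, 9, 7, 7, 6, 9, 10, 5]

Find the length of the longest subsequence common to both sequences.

Let dp[i][j] be the LCS length of the first i values of a and the first j values of b. dp[i][j] = dp[i-1][j-1]+1 when the i-th and j-th values match, else max(dp[i-1][j], dp[i][j-1]).
    ·  5  8  9  9  7  7  6  9 10  5
 ·  0  0  0  0  0  0  0  0  0  0  0
 5  0  1  1  1  1  1  1  1  1  1  1
 6  0  1  1  1  1  1  1  2  2  2  2
 9  0  1  1  2  2  2  2  2  3  3  3
 5  0  1  1  2  2  2  2  2  3  3  4
 6  0  1  1  2  2  2  2  3  3  3  4
 5  0  1  1  2  2  2  2  3  3  3  4
 8  0  1  2  2  2  2  2  3  3  3  4
 4  0  1  2  2  2  2  2  3  3  3  4
 6  0  1  2  2  2  2  2  3  3  3  4
 4  0  1  2  2  2  2  2  3  3  3  4
dp[10][10] = 4. One LCS (by backtracking along matches): 5, 6, 9, 5.

4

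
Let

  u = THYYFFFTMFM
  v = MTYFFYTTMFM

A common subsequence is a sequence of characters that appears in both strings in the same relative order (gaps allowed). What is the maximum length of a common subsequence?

8

Taking T [1,2]; then Y [4,3]; then F [5,4]; then F [6,5]; then T [8,8]; then M [9,9]; then F [10,10]; then M [11,11] gives a common subsequence of length 8, and the DP table's final entry dp[11][11] is also 8, so no common subsequence is longer.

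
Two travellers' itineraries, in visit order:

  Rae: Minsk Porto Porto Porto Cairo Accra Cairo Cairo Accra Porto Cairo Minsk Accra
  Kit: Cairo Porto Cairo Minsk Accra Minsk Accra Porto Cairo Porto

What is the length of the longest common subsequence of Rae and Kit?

6

Taking Porto (Rae #4, Kit #2), Cairo (Rae #5, Kit #3), Accra (Rae #6, Kit #5), Accra (Rae #9, Kit #7), Porto (Rae #10, Kit #8), Cairo (Rae #11, Kit #9) gives a common subsequence of length 6, and the DP table's final entry dp[13][10] is also 6, so no common subsequence is longer.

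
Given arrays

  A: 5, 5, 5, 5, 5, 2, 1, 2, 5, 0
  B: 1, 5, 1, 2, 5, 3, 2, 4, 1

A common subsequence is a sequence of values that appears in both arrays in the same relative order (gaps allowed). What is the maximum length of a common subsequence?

4

Pick 5 at A[1]=B[2] → 5 at A[2]=B[5] → 2 at A[6]=B[7] → 1 at A[7]=B[9]; all 4 values appear in both, in order. Since dp[10][9] = 4, nothing longer is possible.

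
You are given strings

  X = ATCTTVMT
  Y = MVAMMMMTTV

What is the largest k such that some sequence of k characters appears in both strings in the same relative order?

4

Let dp[i][j] be the LCS length of the first i characters of X and the first j characters of Y. dp[i][j] = dp[i-1][j-1]+1 when the i-th and j-th characters match, else max(dp[i-1][j], dp[i][j-1]).
    ·  M  V  A  M  M  M  M  T  T  V
 ·  0  0  0  0  0  0  0  0  0  0  0
 A  0  0  0  1  1  1  1  1  1  1  1
 T  0  0  0  1  1  1  1  1  2  2  2
 C  0  0  0  1  1  1  1  1  2  2  2
 T  0  0  0  1  1  1  1  1  2  3  3
 T  0  0  0  1  1  1  1  1  2  3  3
 V  0  0  1  1  1  1  1  1  2  3  4
 M  0  1  1  1  2  2  2  2  2  3  4
 T  0  1  1  1  2  2  2  2  3  3  4
dp[8][10] = 4. One LCS (by backtracking along matches): ATTV.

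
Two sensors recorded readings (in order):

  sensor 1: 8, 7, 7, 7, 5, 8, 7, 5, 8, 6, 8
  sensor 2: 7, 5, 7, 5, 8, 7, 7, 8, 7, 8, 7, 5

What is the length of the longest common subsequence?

7

One common subsequence of length 7: 8 at sensor 1[1]=sensor 2[5], then 7 at sensor 1[2]=sensor 2[6], then 7 at sensor 1[3]=sensor 2[7], then 7 at sensor 1[4]=sensor 2[9], then 8 at sensor 1[6]=sensor 2[10], then 7 at sensor 1[7]=sensor 2[11], then 5 at sensor 1[8]=sensor 2[12], and the DP table's final entry dp[11][12] is also 7, so no common subsequence is longer.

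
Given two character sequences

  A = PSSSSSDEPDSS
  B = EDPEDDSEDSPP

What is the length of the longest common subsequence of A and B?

Match P [1,3], S [6,7], E [8,8], D [10,9], S [11,10] — 5 characters in the same relative order in both, and the DP table's final entry dp[12][12] is also 5, so no common subsequence is longer.

5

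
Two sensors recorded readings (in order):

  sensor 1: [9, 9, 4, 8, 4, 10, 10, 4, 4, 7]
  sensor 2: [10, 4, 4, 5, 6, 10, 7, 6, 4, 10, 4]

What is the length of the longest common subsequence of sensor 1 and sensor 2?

5

Let dp[i][j] be the LCS length of the first i values of sensor 1 and the first j values of sensor 2. dp[i][j] = dp[i-1][j-1]+1 when the i-th and j-th values match, else max(dp[i-1][j], dp[i][j-1]).
    · 10  4  4  5  6 10  7  6  4 10  4
 ·  0  0  0  0  0  0  0  0  0  0  0  0
 9  0  0  0  0  0  0  0  0  0  0  0  0
 9  0  0  0  0  0  0  0  0  0  0  0  0
 4  0  0  1  1  1  1  1  1  1  1  1  1
 8  0  0  1  1  1  1  1  1  1  1  1  1
 4  0  0  1  2  2  2  2  2  2  2  2  2
10  0  1  1  2  2  2  3  3  3  3  3  3
10  0  1  1  2  2  2  3  3  3  3  4  4
 4  0  1  2  2  2  2  3  3  3  4  4  5
 4  0  1  2  3  3  3  3  3  3  4  4  5
 7  0  1  2  3  3  3  3  4  4  4  4  5
dp[10][11] = 5. One LCS (by backtracking along matches): 4, 4, 10, 10, 4.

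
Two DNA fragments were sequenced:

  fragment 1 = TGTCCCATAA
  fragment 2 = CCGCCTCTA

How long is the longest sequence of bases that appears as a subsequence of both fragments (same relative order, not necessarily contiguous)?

Pick G [2,3] → C [4,4] → C [5,5] → C [6,7] → T [8,8] → A [10,9]; all 6 bases appear in both, in order. dp[10][9] = 6 confirms this is the maximum.

6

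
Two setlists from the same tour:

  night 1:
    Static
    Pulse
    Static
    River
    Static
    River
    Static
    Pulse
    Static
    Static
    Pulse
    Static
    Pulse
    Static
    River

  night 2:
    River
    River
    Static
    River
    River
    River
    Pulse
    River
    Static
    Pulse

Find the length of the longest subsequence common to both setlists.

Match Static [1,3]; then River [4,5]; then River [6,6]; then Pulse [8,7]; then Static [12,9]; then Pulse [13,10] — 6 songs in the same relative order in both. The LCS DP gives dp[15][10] = 6, so this is optimal.

6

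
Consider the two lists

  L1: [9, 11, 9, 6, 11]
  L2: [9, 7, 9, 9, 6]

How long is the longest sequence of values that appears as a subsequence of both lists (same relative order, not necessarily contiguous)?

3

Let dp[i][j] be the LCS length of the first i values of L1 and the first j values of L2. dp[i][j] = dp[i-1][j-1]+1 when the i-th and j-th values match, else max(dp[i-1][j], dp[i][j-1]).
    ·  9  7  9  9  6
 ·  0  0  0  0  0  0
 9  0  1  1  1  1  1
11  0  1  1  1  1  1
 9  0  1  1  2  2  2
 6  0  1  1  2  2  3
11  0  1  1  2  2  3
dp[5][5] = 3. One LCS (by backtracking along matches): 9, 9, 6.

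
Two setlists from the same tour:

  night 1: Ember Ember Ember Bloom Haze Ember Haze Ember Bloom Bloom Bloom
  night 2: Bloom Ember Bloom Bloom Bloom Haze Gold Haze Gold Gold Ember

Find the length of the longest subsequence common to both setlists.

5

One common subsequence of length 5: Ember [1,2], Bloom [4,5], Haze [5,6], Haze [7,8], Ember [8,11]. The LCS DP gives dp[11][11] = 5, so this is optimal.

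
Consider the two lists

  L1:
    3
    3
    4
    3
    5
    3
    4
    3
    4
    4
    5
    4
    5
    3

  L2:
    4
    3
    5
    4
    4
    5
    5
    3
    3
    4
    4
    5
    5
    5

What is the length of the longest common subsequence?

Match 3 at L1[1]=L2[2], then 4 at L1[3]=L2[5], then 5 at L1[5]=L2[7], then 3 at L1[6]=L2[8], then 3 at L1[8]=L2[9], then 4 at L1[9]=L2[10], then 4 at L1[10]=L2[11], then 5 at L1[11]=L2[13], then 5 at L1[13]=L2[14] — 9 values in the same relative order in both. Since dp[14][14] = 9, nothing longer is possible.

9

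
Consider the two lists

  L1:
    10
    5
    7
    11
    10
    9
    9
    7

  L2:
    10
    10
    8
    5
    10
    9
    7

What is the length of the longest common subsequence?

Let dp[i][j] be the LCS length of the first i values of L1 and the first j values of L2. dp[i][j] = dp[i-1][j-1]+1 when the i-th and j-th values match, else max(dp[i-1][j], dp[i][j-1]).
    · 10 10  8  5 10  9  7
 ·  0  0  0  0  0  0  0  0
10  0  1  1  1  1  1  1  1
 5  0  1  1  1  2  2  2  2
 7  0  1  1  1  2  2  2  3
11  0  1  1  1  2  2  2  3
10  0  1  2  2  2  3  3  3
 9  0  1  2  2  2  3  4  4
 9  0  1  2  2  2  3  4  4
 7  0  1  2  2  2  3  4  5
dp[8][7] = 5. One LCS (by backtracking along matches): 10, 5, 10, 9, 7.

5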